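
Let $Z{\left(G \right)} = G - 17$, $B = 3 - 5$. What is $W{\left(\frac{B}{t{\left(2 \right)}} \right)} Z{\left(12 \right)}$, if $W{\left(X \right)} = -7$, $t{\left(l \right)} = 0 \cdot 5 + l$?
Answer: $35$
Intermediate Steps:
$B = -2$
$t{\left(l \right)} = l$ ($t{\left(l \right)} = 0 + l = l$)
$Z{\left(G \right)} = -17 + G$ ($Z{\left(G \right)} = G - 17 = -17 + G$)
$W{\left(\frac{B}{t{\left(2 \right)}} \right)} Z{\left(12 \right)} = - 7 \left(-17 + 12\right) = \left(-7\right) \left(-5\right) = 35$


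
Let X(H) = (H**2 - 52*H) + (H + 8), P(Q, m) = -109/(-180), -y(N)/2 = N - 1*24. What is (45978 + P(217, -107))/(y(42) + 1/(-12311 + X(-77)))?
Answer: -20251736603/15856740 ≈ -1277.2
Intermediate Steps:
y(N) = 48 - 2*N (y(N) = -2*(N - 1*24) = -2*(N - 24) = -2*(-24 + N) = 48 - 2*N)
P(Q, m) = 109/180 (P(Q, m) = -109*(-1/180) = 109/180)
X(H) = 8 + H**2 - 51*H (X(H) = (H**2 - 52*H) + (8 + H) = 8 + H**2 - 51*H)
(45978 + P(217, -107))/(y(42) + 1/(-12311 + X(-77))) = (45978 + 109/180)/((48 - 2*42) + 1/(-12311 + (8 + (-77)**2 - 51*(-77)))) = 8276149/(180*((48 - 84) + 1/(-12311 + (8 + 5929 + 3927)))) = 8276149/(180*(-36 + 1/(-12311 + 9864))) = 8276149/(180*(-36 + 1/(-2447))) = 8276149/(180*(-36 - 1/2447)) = 8276149/(180*(-88093/2447)) = (8276149/180)*(-2447/88093) = -20251736603/15856740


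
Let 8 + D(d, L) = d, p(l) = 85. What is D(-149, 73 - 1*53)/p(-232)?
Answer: -157/85 ≈ -1.8471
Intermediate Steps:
D(d, L) = -8 + d
D(-149, 73 - 1*53)/p(-232) = (-8 - 149)/85 = -157*1/85 = -157/85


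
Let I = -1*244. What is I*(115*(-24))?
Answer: 673440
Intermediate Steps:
I = -244
I*(115*(-24)) = -28060*(-24) = -244*(-2760) = 673440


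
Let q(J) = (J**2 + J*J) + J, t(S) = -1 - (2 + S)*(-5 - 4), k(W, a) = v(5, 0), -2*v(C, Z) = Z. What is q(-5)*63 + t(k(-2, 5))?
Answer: 2852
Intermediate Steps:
v(C, Z) = -Z/2
k(W, a) = 0 (k(W, a) = -1/2*0 = 0)
t(S) = 17 + 9*S (t(S) = -1 - (2 + S)*(-9) = -1 - (-18 - 9*S) = -1 + (18 + 9*S) = 17 + 9*S)
q(J) = J + 2*J**2 (q(J) = (J**2 + J**2) + J = 2*J**2 + J = J + 2*J**2)
q(-5)*63 + t(k(-2, 5)) = -5*(1 + 2*(-5))*63 + (17 + 9*0) = -5*(1 - 10)*63 + (17 + 0) = -5*(-9)*63 + 17 = 45*63 + 17 = 2835 + 17 = 2852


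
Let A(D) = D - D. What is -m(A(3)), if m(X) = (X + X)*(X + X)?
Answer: 0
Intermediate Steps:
A(D) = 0
m(X) = 4*X² (m(X) = (2*X)*(2*X) = 4*X²)
-m(A(3)) = -4*0² = -4*0 = -1*0 = 0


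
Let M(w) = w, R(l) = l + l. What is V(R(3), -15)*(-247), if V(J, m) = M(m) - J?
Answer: 5187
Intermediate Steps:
R(l) = 2*l
V(J, m) = m - J
V(R(3), -15)*(-247) = (-15 - 2*3)*(-247) = (-15 - 1*6)*(-247) = (-15 - 6)*(-247) = -21*(-247) = 5187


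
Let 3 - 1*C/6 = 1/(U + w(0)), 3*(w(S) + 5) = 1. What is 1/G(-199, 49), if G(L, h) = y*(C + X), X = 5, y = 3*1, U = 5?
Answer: 1/15 ≈ 0.066667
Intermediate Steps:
w(S) = -14/3 (w(S) = -5 + (⅓)*1 = -5 + ⅓ = -14/3)
y = 3
C = 0 (C = 18 - 6/(5 - 14/3) = 18 - 6/⅓ = 18 - 6*3 = 18 - 18 = 0)
G(L, h) = 15 (G(L, h) = 3*(0 + 5) = 3*5 = 15)
1/G(-199, 49) = 1/15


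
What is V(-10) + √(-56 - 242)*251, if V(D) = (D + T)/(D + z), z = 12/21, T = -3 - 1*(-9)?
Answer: 14/33 + 251*I*√298 ≈ 0.42424 + 4332.9*I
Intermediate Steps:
T = 6 (T = -3 + 9 = 6)
z = 4/7 (z = 12*(1/21) = 4/7 ≈ 0.57143)
V(D) = (6 + D)/(4/7 + D) (V(D) = (D + 6)/(D + 4/7) = (6 + D)/(4/7 + D))
V(-10) + √(-56 - 242)*251 = 7*(6 - 10)/(4 + 7*(-10)) + √(-56 - 242)*251 = 7*(-4)/(4 - 70) + √(-298)*251 = 7*(-4)/(-66) + (I*√298)*251 = 7*(-1/66)*(-4) + 251*I*√298 = 14/33 + 251*I*√298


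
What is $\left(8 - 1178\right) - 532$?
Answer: $-1702$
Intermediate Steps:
$\left(8 - 1178\right) - 532 = -1170 - 532 = -1702$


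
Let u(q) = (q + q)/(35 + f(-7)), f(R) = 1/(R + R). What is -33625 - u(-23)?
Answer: -16441981/489 ≈ -33624.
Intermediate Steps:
f(R) = 1/(2*R)
u(q) = 28*q/489 (u(q) = (q + q)/(35 + (½)/(-7)) = (2*q)/(35 + (½)*(-⅐)) = (2*q)/(35 - 1/14) = (2*q)/(489/14) = (2*q)*(14/489) = 28*q/489)
-33625 - u(-23) = -33625 - 28*(-23)/489 = -33625 - 1*(-644/489) = -33625 + 644/489 = -16441981/489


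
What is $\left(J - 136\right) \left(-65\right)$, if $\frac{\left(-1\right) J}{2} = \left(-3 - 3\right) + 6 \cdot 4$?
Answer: $11180$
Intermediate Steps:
$J = -36$ ($J = - 2 \left(\left(-3 - 3\right) + 6 \cdot 4\right) = - 2 \left(-6 + 24\right) = \left(-2\right) 18 = -36$)
$\left(J - 136\right) \left(-65\right) = \left(-36 - 136\right) \left(-65\right) = \left(-172\right) \left(-65\right) = 11180$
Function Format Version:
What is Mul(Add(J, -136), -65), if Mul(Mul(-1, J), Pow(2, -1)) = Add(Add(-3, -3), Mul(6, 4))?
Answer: 11180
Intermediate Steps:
J = -36 (J = Mul(-2, Add(Add(-3, -3), Mul(6, 4))) = Mul(-2, Add(-6, 24)) = Mul(-2, 18) = -36)
Mul(Add(J, -136), -65) = Mul(Add(-36, -136), -65) = Mul(-172, -65) = 11180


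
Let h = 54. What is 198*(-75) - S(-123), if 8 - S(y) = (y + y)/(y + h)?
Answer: -341652/23 ≈ -14854.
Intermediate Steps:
S(y) = 8 - 2*y/(54 + y) (S(y) = 8 - (y + y)/(y + 54) = 8 - 2*y/(54 + y))
198*(-75) - S(-123) = 198*(-75) - 6*(72 - 123)/(54 - 123) = -14850 - 6*(-51)/(-69) = -14850 - 6*(-1)*(-51)/69 = -14850 - 1*102/23 = -14850 - 102/23 = -341652/23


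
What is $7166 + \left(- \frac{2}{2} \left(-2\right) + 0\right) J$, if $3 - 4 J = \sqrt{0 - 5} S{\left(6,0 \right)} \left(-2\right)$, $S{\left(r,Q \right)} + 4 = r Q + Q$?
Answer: $\frac{14335}{2} - 4 i \sqrt{5} \approx 7167.5 - 8.9443 i$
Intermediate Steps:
$S{\left(r,Q \right)} = -4 + Q + Q r$ ($S{\left(r,Q \right)} = -4 + \left(r Q + Q\right) = -4 + \left(Q r + Q\right) = -4 + \left(Q + Q r\right) = -4 + Q + Q r$)
$J = \frac{3}{4} - 2 i \sqrt{5}$ ($J = \frac{3}{4} - \frac{\sqrt{0 - 5} \left(-4 + 0 + 0 \cdot 6\right) \left(-2\right)}{4} = \frac{3}{4} - \frac{\sqrt{-5} \left(-4 + 0 + 0\right) \left(-2\right)}{4} = \frac{3}{4} - \frac{i \sqrt{5} \left(-4\right) \left(-2\right)}{4} = \frac{3}{4} - \frac{- 4 i \sqrt{5} \left(-2\right)}{4} = \frac{3}{4} - \frac{8 i \sqrt{5}}{4} = \frac{3}{4} - 2 i \sqrt{5} \approx 0.75 - 4.4721 i$)
$7166 + \left(- \frac{2}{2} \left(-2\right) + 0\right) J = 7166 + \left(- \frac{2}{2} \left(-2\right) + 0\right) \left(\frac{3}{4} - 2 i \sqrt{5}\right) = 7166 + \left(\left(-2\right) \frac{1}{2} \left(-2\right) + 0\right) \left(\frac{3}{4} - 2 i \sqrt{5}\right) = 7166 + \left(\left(-1\right) \left(-2\right) + 0\right) \left(\frac{3}{4} - 2 i \sqrt{5}\right) = 7166 + \left(2 + 0\right) \left(\frac{3}{4} - 2 i \sqrt{5}\right) = 7166 + 2 \left(\frac{3}{4} - 2 i \sqrt{5}\right) = 7166 + \left(\frac{3}{2} - 4 i \sqrt{5}\right) = \frac{14335}{2} - 4 i \sqrt{5}$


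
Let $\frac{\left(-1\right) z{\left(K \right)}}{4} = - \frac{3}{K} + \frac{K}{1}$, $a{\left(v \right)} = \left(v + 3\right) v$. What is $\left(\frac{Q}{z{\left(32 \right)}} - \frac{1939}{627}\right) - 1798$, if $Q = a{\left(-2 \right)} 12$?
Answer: $- \frac{1152879601}{640167} \approx -1800.9$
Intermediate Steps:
$a{\left(v \right)} = v \left(3 + v\right)$ ($a{\left(v \right)} = \left(3 + v\right) v = v \left(3 + v\right)$)
$z{\left(K \right)} = - 4 K + \frac{12}{K}$ ($z{\left(K \right)} = - 4 \left(- \frac{3}{K} + \frac{K}{1}\right) = - 4 \left(- \frac{3}{K} + K 1\right) = - 4 \left(- \frac{3}{K} + K\right) = - 4 \left(K - \frac{3}{K}\right) = - 4 K + \frac{12}{K}$)
$Q = -24$ ($Q = - 2 \left(3 - 2\right) 12 = \left(-2\right) 1 \cdot 12 = \left(-2\right) 12 = -24$)
$\left(\frac{Q}{z{\left(32 \right)}} - \frac{1939}{627}\right) - 1798 = \left(- \frac{24}{\left(-4\right) 32 + \frac{12}{32}} - \frac{1939}{627}\right) - 1798 = \left(- \frac{24}{-128 + 12 \cdot \frac{1}{32}} - \frac{1939}{627}\right) - 1798 = \left(- \frac{24}{-128 + \frac{3}{8}} - \frac{1939}{627}\right) - 1798 = \left(- \frac{24}{- \frac{1021}{8}} - \frac{1939}{627}\right) - 1798 = \left(\left(-24\right) \left(- \frac{8}{1021}\right) - \frac{1939}{627}\right) - 1798 = \left(\frac{192}{1021} - \frac{1939}{627}\right) - 1798 = - \frac{1859335}{640167} - 1798 = - \frac{1152879601}{640167}$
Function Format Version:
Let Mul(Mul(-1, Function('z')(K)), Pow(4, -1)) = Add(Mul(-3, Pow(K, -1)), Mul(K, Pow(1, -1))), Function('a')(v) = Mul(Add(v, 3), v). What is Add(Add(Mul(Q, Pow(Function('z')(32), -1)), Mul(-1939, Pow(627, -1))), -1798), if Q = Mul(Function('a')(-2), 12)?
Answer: Rational(-1152879601, 640167) ≈ -1800.9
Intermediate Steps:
Function('a')(v) = Mul(v, Add(3, v)) (Function('a')(v) = Mul(Add(3, v), v) = Mul(v, Add(3, v)))
Function('z')(K) = Add(Mul(-4, K), Mul(12, Pow(K, -1))) (Function('z')(K) = Mul(-4, Add(Mul(-3, Pow(K, -1)), Mul(K, Pow(1, -1)))) = Mul(-4, Add(Mul(-3, Pow(K, -1)), Mul(K, 1))) = Mul(-4, Add(Mul(-3, Pow(K, -1)), K)) = Mul(-4, Add(K, Mul(-3, Pow(K, -1)))) = Add(Mul(-4, K), Mul(12, Pow(K, -1))))
Q = -24 (Q = Mul(Mul(-2, Add(3, -2)), 12) = Mul(Mul(-2, 1), 12) = Mul(-2, 12) = -24)
Add(Add(Mul(Q, Pow(Function('z')(32), -1)), Mul(-1939, Pow(627, -1))), -1798) = Add(Add(Mul(-24, Pow(Add(Mul(-4, 32), Mul(12, Pow(32, -1))), -1)), Mul(-1939, Pow(627, -1))), -1798) = Add(Add(Mul(-24, Pow(Add(-128, Mul(12, Rational(1, 32))), -1)), Mul(-1939, Rational(1, 627))), -1798) = Add(Add(Mul(-24, Pow(Add(-128, Rational(3, 8)), -1)), Rational(-1939, 627)), -1798) = Add(Add(Mul(-24, Pow(Rational(-1021, 8), -1)), Rational(-1939, 627)), -1798) = Add(Add(Mul(-24, Rational(-8, 1021)), Rational(-1939, 627)), -1798) = Add(Add(Rational(192, 1021), Rational(-1939, 627)), -1798) = Add(Rational(-1859335, 640167), -1798) = Rational(-1152879601, 640167)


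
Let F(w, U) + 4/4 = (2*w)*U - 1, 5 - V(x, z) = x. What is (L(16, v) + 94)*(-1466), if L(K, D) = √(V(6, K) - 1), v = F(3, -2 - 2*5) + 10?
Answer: -137804 - 1466*I*√2 ≈ -1.378e+5 - 2073.2*I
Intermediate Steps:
V(x, z) = 5 - x
F(w, U) = -2 + 2*U*w (F(w, U) = -1 + ((2*w)*U - 1) = -1 + (2*U*w - 1) = -1 + (-1 + 2*U*w) = -2 + 2*U*w)
v = -64 (v = (-2 + 2*(-2 - 2*5)*3) + 10 = (-2 + 2*(-2 - 10)*3) + 10 = (-2 + 2*(-12)*3) + 10 = (-2 - 72) + 10 = -74 + 10 = -64)
L(K, D) = I*√2 (L(K, D) = √((5 - 1*6) - 1) = √((5 - 6) - 1) = √(-1 - 1) = √(-2) = I*√2)
(L(16, v) + 94)*(-1466) = (I*√2 + 94)*(-1466) = (94 + I*√2)*(-1466) = -137804 - 1466*I*√2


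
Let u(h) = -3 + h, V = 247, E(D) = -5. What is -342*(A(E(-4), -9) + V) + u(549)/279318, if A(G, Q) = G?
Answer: -296377877/3581 ≈ -82764.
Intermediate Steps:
-342*(A(E(-4), -9) + V) + u(549)/279318 = -342*(-5 + 247) + (-3 + 549)/279318 = -342*242 + 546*(1/279318) = -82764 + 7/3581 = -296377877/3581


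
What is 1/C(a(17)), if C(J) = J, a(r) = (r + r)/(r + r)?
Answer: 1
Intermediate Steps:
a(r) = 1 (a(r) = (2*r)/((2*r)) = (2*r)*(1/(2*r)) = 1)
1/C(a(17)) = 1/1 = 1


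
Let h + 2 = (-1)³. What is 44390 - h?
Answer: 44393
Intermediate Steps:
h = -3 (h = -2 + (-1)³ = -2 - 1 = -3)
44390 - h = 44390 - 1*(-3) = 44390 + 3 = 44393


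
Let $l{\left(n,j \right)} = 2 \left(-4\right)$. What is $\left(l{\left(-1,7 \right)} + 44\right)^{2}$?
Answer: $1296$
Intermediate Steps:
$l{\left(n,j \right)} = -8$
$\left(l{\left(-1,7 \right)} + 44\right)^{2} = \left(-8 + 44\right)^{2} = 36^{2} = 1296$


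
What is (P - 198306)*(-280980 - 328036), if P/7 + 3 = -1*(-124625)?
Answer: -410506016768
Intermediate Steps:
P = 872354 (P = -21 + 7*(-1*(-124625)) = -21 + 7*124625 = -21 + 872375 = 872354)
(P - 198306)*(-280980 - 328036) = (872354 - 198306)*(-280980 - 328036) = 674048*(-609016) = -410506016768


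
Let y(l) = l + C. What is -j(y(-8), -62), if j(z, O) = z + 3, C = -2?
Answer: 7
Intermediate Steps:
y(l) = -2 + l (y(l) = l - 2 = -2 + l)
j(z, O) = 3 + z
-j(y(-8), -62) = -(3 + (-2 - 8)) = -(3 - 10) = -1*(-7) = 7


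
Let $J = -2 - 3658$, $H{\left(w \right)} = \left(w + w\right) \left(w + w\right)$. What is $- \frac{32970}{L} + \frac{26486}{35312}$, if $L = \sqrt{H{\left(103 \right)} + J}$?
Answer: $\frac{13243}{17656} - \frac{16485 \sqrt{9694}}{9694} \approx -166.68$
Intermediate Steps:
$H{\left(w \right)} = 4 w^{2}$ ($H{\left(w \right)} = 2 w 2 w = 4 w^{2}$)
$J = -3660$ ($J = -2 - 3658 = -3660$)
$L = 2 \sqrt{9694}$ ($L = \sqrt{4 \cdot 103^{2} - 3660} = \sqrt{4 \cdot 10609 - 3660} = \sqrt{42436 - 3660} = \sqrt{38776} = 2 \sqrt{9694} \approx 196.92$)
$- \frac{32970}{L} + \frac{26486}{35312} = - \frac{32970}{2 \sqrt{9694}} + \frac{26486}{35312} = - 32970 \frac{\sqrt{9694}}{19388} + 26486 \cdot \frac{1}{35312} = - \frac{16485 \sqrt{9694}}{9694} + \frac{13243}{17656} = \frac{13243}{17656} - \frac{16485 \sqrt{9694}}{9694}$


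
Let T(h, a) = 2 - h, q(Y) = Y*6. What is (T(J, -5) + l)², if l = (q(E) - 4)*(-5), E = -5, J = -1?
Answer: 29929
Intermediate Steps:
q(Y) = 6*Y
l = 170 (l = (6*(-5) - 4)*(-5) = (-30 - 4)*(-5) = -34*(-5) = 170)
(T(J, -5) + l)² = ((2 - 1*(-1)) + 170)² = ((2 + 1) + 170)² = (3 + 170)² = 173² = 29929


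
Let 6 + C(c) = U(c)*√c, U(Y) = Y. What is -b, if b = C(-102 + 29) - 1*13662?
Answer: 13668 + 73*I*√73 ≈ 13668.0 + 623.71*I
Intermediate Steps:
C(c) = -6 + c^(3/2) (C(c) = -6 + c*√c = -6 + c^(3/2))
b = -13668 - 73*I*√73 (b = (-6 + (-102 + 29)^(3/2)) - 1*13662 = (-6 + (-73)^(3/2)) - 13662 = (-6 - 73*I*√73) - 13662 = -13668 - 73*I*√73 ≈ -13668.0 - 623.71*I)
-b = -(-13668 - 73*I*√73) = 13668 + 73*I*√73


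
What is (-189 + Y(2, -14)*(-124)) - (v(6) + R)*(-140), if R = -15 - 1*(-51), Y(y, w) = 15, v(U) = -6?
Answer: 2151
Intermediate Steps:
R = 36 (R = -15 + 51 = 36)
(-189 + Y(2, -14)*(-124)) - (v(6) + R)*(-140) = (-189 + 15*(-124)) - (-6 + 36)*(-140) = (-189 - 1860) - 30*(-140) = -2049 - 1*(-4200) = -2049 + 4200 = 2151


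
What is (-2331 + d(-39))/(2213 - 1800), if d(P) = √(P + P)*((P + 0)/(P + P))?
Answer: -333/59 + I*√78/826 ≈ -5.6441 + 0.010692*I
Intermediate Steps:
d(P) = √2*√P/2 (d(P) = √(2*P)*(P/((2*P))) = (√2*√P)*(P*(1/(2*P))) = (√2*√P)*(½) = √2*√P/2)
(-2331 + d(-39))/(2213 - 1800) = (-2331 + √2*√(-39)/2)/(2213 - 1800) = (-2331 + √2*(I*√39)/2)/413 = (-2331 + I*√78/2)*(1/413) = -333/59 + I*√78/826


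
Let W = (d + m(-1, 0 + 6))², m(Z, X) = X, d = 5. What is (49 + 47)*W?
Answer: 11616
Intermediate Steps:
W = 121 (W = (5 + (0 + 6))² = (5 + 6)² = 11² = 121)
(49 + 47)*W = (49 + 47)*121 = 96*121 = 11616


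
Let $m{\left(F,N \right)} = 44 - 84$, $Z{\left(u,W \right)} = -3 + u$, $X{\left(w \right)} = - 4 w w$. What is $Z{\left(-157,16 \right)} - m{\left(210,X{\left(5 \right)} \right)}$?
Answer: $-120$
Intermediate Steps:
$X{\left(w \right)} = - 4 w^{2}$
$m{\left(F,N \right)} = -40$
$Z{\left(-157,16 \right)} - m{\left(210,X{\left(5 \right)} \right)} = \left(-3 - 157\right) - -40 = -160 + 40 = -120$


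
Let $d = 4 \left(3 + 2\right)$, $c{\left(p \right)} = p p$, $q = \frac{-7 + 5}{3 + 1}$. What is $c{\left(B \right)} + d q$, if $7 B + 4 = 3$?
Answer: $- \frac{489}{49} \approx -9.9796$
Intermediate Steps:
$B = - \frac{1}{7}$ ($B = - \frac{4}{7} + \frac{1}{7} \cdot 3 = - \frac{4}{7} + \frac{3}{7} = - \frac{1}{7} \approx -0.14286$)
$q = - \frac{1}{2}$ ($q = - \frac{2}{4} = \left(-2\right) \frac{1}{4} = - \frac{1}{2} \approx -0.5$)
$c{\left(p \right)} = p^{2}$
$d = 20$ ($d = 4 \cdot 5 = 20$)
$c{\left(B \right)} + d q = \left(- \frac{1}{7}\right)^{2} + 20 \left(- \frac{1}{2}\right) = \frac{1}{49} - 10 = - \frac{489}{49}$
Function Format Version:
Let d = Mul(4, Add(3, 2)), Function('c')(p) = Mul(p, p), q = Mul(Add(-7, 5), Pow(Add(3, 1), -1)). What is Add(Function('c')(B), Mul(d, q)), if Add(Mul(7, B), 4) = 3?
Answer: Rational(-489, 49) ≈ -9.9796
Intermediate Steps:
B = Rational(-1, 7) (B = Add(Rational(-4, 7), Mul(Rational(1, 7), 3)) = Add(Rational(-4, 7), Rational(3, 7)) = Rational(-1, 7) ≈ -0.14286)
q = Rational(-1, 2) (q = Mul(-2, Pow(4, -1)) = Mul(-2, Rational(1, 4)) = Rational(-1, 2) ≈ -0.50000)
Function('c')(p) = Pow(p, 2)
d = 20 (d = Mul(4, 5) = 20)
Add(Function('c')(B), Mul(d, q)) = Add(Pow(Rational(-1, 7), 2), Mul(20, Rational(-1, 2))) = Add(Rational(1, 49), -10) = Rational(-489, 49)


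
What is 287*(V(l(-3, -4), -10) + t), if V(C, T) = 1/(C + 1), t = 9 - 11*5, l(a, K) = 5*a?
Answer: -26445/2 ≈ -13223.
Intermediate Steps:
t = -46 (t = 9 - 55 = -46)
V(C, T) = 1/(1 + C)
287*(V(l(-3, -4), -10) + t) = 287*(1/(1 + 5*(-3)) - 46) = 287*(1/(1 - 15) - 46) = 287*(1/(-14) - 46) = 287*(-1/14 - 46) = 287*(-645/14) = -26445/2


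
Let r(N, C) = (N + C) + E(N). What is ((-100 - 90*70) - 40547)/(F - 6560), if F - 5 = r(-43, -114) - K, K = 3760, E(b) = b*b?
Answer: 46947/8623 ≈ 5.4444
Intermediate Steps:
E(b) = b²
r(N, C) = C + N + N² (r(N, C) = (N + C) + N² = (C + N) + N² = C + N + N²)
F = -2063 (F = 5 + ((-114 - 43 + (-43)²) - 1*3760) = 5 + ((-114 - 43 + 1849) - 3760) = 5 + (1692 - 3760) = 5 - 2068 = -2063)
((-100 - 90*70) - 40547)/(F - 6560) = ((-100 - 90*70) - 40547)/(-2063 - 6560) = ((-100 - 6300) - 40547)/(-8623) = (-6400 - 40547)*(-1/8623) = -46947*(-1/8623) = 46947/8623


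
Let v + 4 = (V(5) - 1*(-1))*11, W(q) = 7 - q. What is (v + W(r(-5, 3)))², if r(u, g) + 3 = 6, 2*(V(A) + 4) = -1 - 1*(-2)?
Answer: 3025/4 ≈ 756.25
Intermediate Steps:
V(A) = -7/2 (V(A) = -4 + (-1 - 1*(-2))/2 = -4 + (-1 + 2)/2 = -4 + (½)*1 = -4 + ½ = -7/2)
r(u, g) = 3 (r(u, g) = -3 + 6 = 3)
v = -63/2 (v = -4 + (-7/2 - 1*(-1))*11 = -4 + (-7/2 + 1)*11 = -4 - 5/2*11 = -4 - 55/2 = -63/2 ≈ -31.500)
(v + W(r(-5, 3)))² = (-63/2 + (7 - 1*3))² = (-63/2 + (7 - 3))² = (-63/2 + 4)² = (-55/2)² = 3025/4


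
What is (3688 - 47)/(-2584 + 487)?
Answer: -3641/2097 ≈ -1.7363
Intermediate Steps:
(3688 - 47)/(-2584 + 487) = 3641/(-2097) = 3641*(-1/2097) = -3641/2097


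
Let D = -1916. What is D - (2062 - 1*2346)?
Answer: -1632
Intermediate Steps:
D - (2062 - 1*2346) = -1916 - (2062 - 1*2346) = -1916 - (2062 - 2346) = -1916 - 1*(-284) = -1916 + 284 = -1632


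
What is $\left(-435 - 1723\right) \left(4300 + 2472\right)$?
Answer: $-14613976$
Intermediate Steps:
$\left(-435 - 1723\right) \left(4300 + 2472\right) = \left(-2158\right) 6772 = -14613976$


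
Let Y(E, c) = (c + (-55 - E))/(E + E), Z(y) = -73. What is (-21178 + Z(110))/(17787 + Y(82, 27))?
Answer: -1742582/1458479 ≈ -1.1948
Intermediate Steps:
Y(E, c) = (-55 + c - E)/(2*E) (Y(E, c) = (-55 + c - E)/((2*E)) = (-55 + c - E)*(1/(2*E)) = (-55 + c - E)/(2*E))
(-21178 + Z(110))/(17787 + Y(82, 27)) = (-21178 - 73)/(17787 + (½)*(-55 + 27 - 1*82)/82) = -21251/(17787 + (½)*(1/82)*(-55 + 27 - 82)) = -21251/(17787 + (½)*(1/82)*(-110)) = -21251/(17787 - 55/82) = -21251/1458479/82 = -21251*82/1458479 = -1742582/1458479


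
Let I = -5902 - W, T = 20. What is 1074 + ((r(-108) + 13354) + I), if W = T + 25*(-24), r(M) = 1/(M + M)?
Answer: 1966895/216 ≈ 9106.0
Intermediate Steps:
r(M) = 1/(2*M)
W = -580 (W = 20 + 25*(-24) = 20 - 600 = -580)
I = -5322 (I = -5902 - 1*(-580) = -5902 + 580 = -5322)
1074 + ((r(-108) + 13354) + I) = 1074 + (((½)/(-108) + 13354) - 5322) = 1074 + (((½)*(-1/108) + 13354) - 5322) = 1074 + ((-1/216 + 13354) - 5322) = 1074 + (2884463/216 - 5322) = 1074 + 1734911/216 = 1966895/216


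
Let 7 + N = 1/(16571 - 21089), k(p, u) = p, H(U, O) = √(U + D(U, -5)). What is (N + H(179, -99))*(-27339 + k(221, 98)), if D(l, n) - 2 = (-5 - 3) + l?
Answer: 428830493/2259 - 108472*√22 ≈ -3.1895e+5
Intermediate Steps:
D(l, n) = -6 + l (D(l, n) = 2 + ((-5 - 3) + l) = 2 + (-8 + l) = -6 + l)
H(U, O) = √(-6 + 2*U) (H(U, O) = √(U + (-6 + U)) = √(-6 + 2*U))
N = -31627/4518 (N = -7 + 1/(16571 - 21089) = -7 + 1/(-4518) = -7 - 1/4518 = -31627/4518 ≈ -7.0002)
(N + H(179, -99))*(-27339 + k(221, 98)) = (-31627/4518 + √(-6 + 2*179))*(-27339 + 221) = (-31627/4518 + √(-6 + 358))*(-27118) = (-31627/4518 + √352)*(-27118) = (-31627/4518 + 4*√22)*(-27118) = 428830493/2259 - 108472*√22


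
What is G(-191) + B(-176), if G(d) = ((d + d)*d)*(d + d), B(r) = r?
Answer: -27871660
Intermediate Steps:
G(d) = 4*d³ (G(d) = ((2*d)*d)*(2*d) = (2*d²)*(2*d) = 4*d³)
G(-191) + B(-176) = 4*(-191)³ - 176 = 4*(-6967871) - 176 = -27871484 - 176 = -27871660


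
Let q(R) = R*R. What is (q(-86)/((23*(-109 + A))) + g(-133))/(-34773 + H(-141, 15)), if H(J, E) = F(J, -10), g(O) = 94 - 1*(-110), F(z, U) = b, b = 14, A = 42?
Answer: -306968/53563619 ≈ -0.0057309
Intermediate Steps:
F(z, U) = 14
g(O) = 204 (g(O) = 94 + 110 = 204)
H(J, E) = 14
q(R) = R²
(q(-86)/((23*(-109 + A))) + g(-133))/(-34773 + H(-141, 15)) = ((-86)²/((23*(-109 + 42))) + 204)/(-34773 + 14) = (7396/((23*(-67))) + 204)/(-34759) = (7396/(-1541) + 204)*(-1/34759) = (7396*(-1/1541) + 204)*(-1/34759) = (-7396/1541 + 204)*(-1/34759) = (306968/1541)*(-1/34759) = -306968/53563619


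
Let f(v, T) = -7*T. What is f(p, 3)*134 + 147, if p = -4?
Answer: -2667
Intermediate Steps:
f(p, 3)*134 + 147 = -7*3*134 + 147 = -21*134 + 147 = -2814 + 147 = -2667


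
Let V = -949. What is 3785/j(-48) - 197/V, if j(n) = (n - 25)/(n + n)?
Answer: 4723877/949 ≈ 4977.7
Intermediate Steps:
j(n) = (-25 + n)/(2*n) (j(n) = (-25 + n)/((2*n)) = (-25 + n)*(1/(2*n)) = (-25 + n)/(2*n))
3785/j(-48) - 197/V = 3785/(((1/2)*(-25 - 48)/(-48))) - 197/(-949) = 3785/(((1/2)*(-1/48)*(-73))) - 197*(-1/949) = 3785/(73/96) + 197/949 = 3785*(96/73) + 197/949 = 363360/73 + 197/949 = 4723877/949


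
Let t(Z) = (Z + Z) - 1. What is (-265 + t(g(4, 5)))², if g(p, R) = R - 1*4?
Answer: 69696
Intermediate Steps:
g(p, R) = -4 + R (g(p, R) = R - 4 = -4 + R)
t(Z) = -1 + 2*Z (t(Z) = 2*Z - 1 = -1 + 2*Z)
(-265 + t(g(4, 5)))² = (-265 + (-1 + 2*(-4 + 5)))² = (-265 + (-1 + 2*1))² = (-265 + (-1 + 2))² = (-265 + 1)² = (-264)² = 69696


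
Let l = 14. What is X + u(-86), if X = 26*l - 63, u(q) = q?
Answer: 215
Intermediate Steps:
X = 301 (X = 26*14 - 63 = 364 - 63 = 301)
X + u(-86) = 301 - 86 = 215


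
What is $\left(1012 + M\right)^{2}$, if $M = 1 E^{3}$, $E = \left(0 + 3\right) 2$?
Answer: $1507984$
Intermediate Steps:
$E = 6$ ($E = 3 \cdot 2 = 6$)
$M = 216$ ($M = 1 \cdot 6^{3} = 1 \cdot 216 = 216$)
$\left(1012 + M\right)^{2} = \left(1012 + 216\right)^{2} = 1228^{2} = 1507984$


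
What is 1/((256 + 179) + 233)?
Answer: 1/668 ≈ 0.0014970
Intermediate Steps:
1/((256 + 179) + 233) = 1/(435 + 233) = 1/668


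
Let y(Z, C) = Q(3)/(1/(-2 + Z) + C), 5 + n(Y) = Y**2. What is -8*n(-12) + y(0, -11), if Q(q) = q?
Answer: -25582/23 ≈ -1112.3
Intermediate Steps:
n(Y) = -5 + Y**2
y(Z, C) = 3/(C + 1/(-2 + Z)) (y(Z, C) = 3/(1/(-2 + Z) + C) = 3/(C + 1/(-2 + Z)))
-8*n(-12) + y(0, -11) = -8*(-5 + (-12)**2) + 3*(-2 + 0)/(1 - 2*(-11) - 11*0) = -8*(-5 + 144) + 3*(-2)/(1 + 22 + 0) = -8*139 + 3*(-2)/23 = -1112 + 3*(1/23)*(-2) = -1112 - 6/23 = -25582/23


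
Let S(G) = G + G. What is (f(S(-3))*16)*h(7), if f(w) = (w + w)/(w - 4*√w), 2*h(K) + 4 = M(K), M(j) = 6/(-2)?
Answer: -336/11 + 224*I*√6/11 ≈ -30.545 + 49.88*I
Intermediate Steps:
S(G) = 2*G
M(j) = -3 (M(j) = 6*(-½) = -3)
h(K) = -7/2 (h(K) = -2 + (½)*(-3) = -2 - 3/2 = -7/2)
f(w) = 2*w/(w - 4*√w) (f(w) = (2*w)/(w - 4*√w) = 2*w/(w - 4*√w))
(f(S(-3))*16)*h(7) = ((2*(2*(-3))/(2*(-3) - 4*I*√6))*16)*(-7/2) = ((2*(-6)/(-6 - 4*I*√6))*16)*(-7/2) = (-12/(-6 - 4*I*√6)*16)*(-7/2) = -192/(-6 - 4*I*√6)*(-7/2) = 672/(-6 - 4*I*√6)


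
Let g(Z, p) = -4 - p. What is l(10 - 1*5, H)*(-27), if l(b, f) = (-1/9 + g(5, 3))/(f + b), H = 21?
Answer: 96/13 ≈ 7.3846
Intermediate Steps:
l(b, f) = -64/(9*(b + f)) (l(b, f) = (-1/9 + (-4 - 1*3))/(f + b) = (-1*⅑ + (-4 - 3))/(b + f) = (-⅑ - 7)/(b + f) = -64/(9*(b + f)))
l(10 - 1*5, H)*(-27) = -64/(9*(10 - 1*5) + 9*21)*(-27) = -64/(9*(10 - 5) + 189)*(-27) = -64/(9*5 + 189)*(-27) = -64/(45 + 189)*(-27) = -64/234*(-27) = -64*1/234*(-27) = -32/117*(-27) = 96/13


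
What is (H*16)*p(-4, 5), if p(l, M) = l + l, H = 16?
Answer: -2048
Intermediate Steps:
p(l, M) = 2*l
(H*16)*p(-4, 5) = (16*16)*(2*(-4)) = 256*(-8) = -2048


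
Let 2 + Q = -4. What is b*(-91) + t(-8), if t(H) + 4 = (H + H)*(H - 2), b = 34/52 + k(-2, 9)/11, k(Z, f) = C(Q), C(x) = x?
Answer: 3215/22 ≈ 146.14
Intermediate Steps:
Q = -6 (Q = -2 - 4 = -6)
k(Z, f) = -6
b = 31/286 (b = 34/52 - 6/11 = 34*(1/52) - 6*1/11 = 17/26 - 6/11 = 31/286 ≈ 0.10839)
t(H) = -4 + 2*H*(-2 + H) (t(H) = -4 + (H + H)*(H - 2) = -4 + (2*H)*(-2 + H) = -4 + 2*H*(-2 + H))
b*(-91) + t(-8) = (31/286)*(-91) + (-4 - 4*(-8) + 2*(-8)²) = -217/22 + (-4 + 32 + 2*64) = -217/22 + (-4 + 32 + 128) = -217/22 + 156 = 3215/22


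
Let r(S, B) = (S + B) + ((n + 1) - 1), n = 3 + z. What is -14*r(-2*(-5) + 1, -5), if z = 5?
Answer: -196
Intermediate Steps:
n = 8 (n = 3 + 5 = 8)
r(S, B) = 8 + B + S (r(S, B) = (S + B) + ((8 + 1) - 1) = (B + S) + (9 - 1) = (B + S) + 8 = 8 + B + S)
-14*r(-2*(-5) + 1, -5) = -14*(8 - 5 + (-2*(-5) + 1)) = -14*(8 - 5 + (10 + 1)) = -14*(8 - 5 + 11) = -14*14 = -196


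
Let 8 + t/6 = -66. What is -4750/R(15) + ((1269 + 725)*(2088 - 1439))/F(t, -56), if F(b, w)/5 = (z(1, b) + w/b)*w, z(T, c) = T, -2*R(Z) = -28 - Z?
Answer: -3254633969/752500 ≈ -4325.1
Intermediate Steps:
t = -444 (t = -48 + 6*(-66) = -48 - 396 = -444)
R(Z) = 14 + Z/2 (R(Z) = -(-28 - Z)/2 = 14 + Z/2)
F(b, w) = 5*w*(1 + w/b) (F(b, w) = 5*((1 + w/b)*w) = 5*(w*(1 + w/b)) = 5*w*(1 + w/b))
-4750/R(15) + ((1269 + 725)*(2088 - 1439))/F(t, -56) = -4750/(14 + (1/2)*15) + ((1269 + 725)*(2088 - 1439))/((5*(-56)*(-444 - 56)/(-444))) = -4750/(14 + 15/2) + (1994*649)/((5*(-56)*(-1/444)*(-500))) = -4750/43/2 + 1294106/(-35000/111) = -4750*2/43 + 1294106*(-111/35000) = -9500/43 - 71822883/17500 = -3254633969/752500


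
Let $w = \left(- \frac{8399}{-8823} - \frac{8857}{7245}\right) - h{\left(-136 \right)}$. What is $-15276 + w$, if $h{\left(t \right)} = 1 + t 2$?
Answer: $- \frac{319725477577}{21307545} \approx -15005.0$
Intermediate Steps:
$h{\left(t \right)} = 1 + 2 t$
$w = \frac{5768579843}{21307545}$ ($w = \left(- \frac{8399}{-8823} - \frac{8857}{7245}\right) - \left(1 + 2 \left(-136\right)\right) = \left(\left(-8399\right) \left(- \frac{1}{8823}\right) - \frac{8857}{7245}\right) - \left(1 - 272\right) = \left(\frac{8399}{8823} - \frac{8857}{7245}\right) - -271 = - \frac{5764852}{21307545} + 271 = \frac{5768579843}{21307545} \approx 270.73$)
$-15276 + w = -15276 + \frac{5768579843}{21307545} = - \frac{319725477577}{21307545}$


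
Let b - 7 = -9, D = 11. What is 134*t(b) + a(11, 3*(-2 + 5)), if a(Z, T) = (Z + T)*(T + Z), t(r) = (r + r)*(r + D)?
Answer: -4424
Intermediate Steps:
b = -2 (b = 7 - 9 = -2)
t(r) = 2*r*(11 + r) (t(r) = (r + r)*(r + 11) = (2*r)*(11 + r) = 2*r*(11 + r))
a(Z, T) = (T + Z)**2 (a(Z, T) = (T + Z)*(T + Z) = (T + Z)**2)
134*t(b) + a(11, 3*(-2 + 5)) = 134*(2*(-2)*(11 - 2)) + (3*(-2 + 5) + 11)**2 = 134*(2*(-2)*9) + (3*3 + 11)**2 = 134*(-36) + (9 + 11)**2 = -4824 + 20**2 = -4824 + 400 = -4424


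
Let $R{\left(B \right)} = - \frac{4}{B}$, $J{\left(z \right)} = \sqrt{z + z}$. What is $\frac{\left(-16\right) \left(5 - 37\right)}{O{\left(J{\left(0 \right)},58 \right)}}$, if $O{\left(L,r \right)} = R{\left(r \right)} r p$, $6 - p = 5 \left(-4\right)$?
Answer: $- \frac{64}{13} \approx -4.9231$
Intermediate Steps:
$J{\left(z \right)} = \sqrt{2} \sqrt{z}$ ($J{\left(z \right)} = \sqrt{2 z} = \sqrt{2} \sqrt{z}$)
$p = 26$ ($p = 6 - 5 \left(-4\right) = 6 - -20 = 6 + 20 = 26$)
$O{\left(L,r \right)} = -104$ ($O{\left(L,r \right)} = - \frac{4}{r} r 26 = \left(-4\right) 26 = -104$)
$\frac{\left(-16\right) \left(5 - 37\right)}{O{\left(J{\left(0 \right)},58 \right)}} = \frac{\left(-16\right) \left(5 - 37\right)}{-104} = \left(-16\right) \left(-32\right) \left(- \frac{1}{104}\right) = 512 \left(- \frac{1}{104}\right) = - \frac{64}{13}$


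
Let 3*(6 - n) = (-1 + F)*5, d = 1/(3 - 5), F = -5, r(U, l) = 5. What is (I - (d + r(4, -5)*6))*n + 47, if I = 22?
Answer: -73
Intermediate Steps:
d = -1/2 (d = 1/(-2) = -1/2 ≈ -0.50000)
n = 16 (n = 6 - (-1 - 5)*5/3 = 6 - (-2)*5 = 6 - 1/3*(-30) = 6 + 10 = 16)
(I - (d + r(4, -5)*6))*n + 47 = (22 - (-1/2 + 5*6))*16 + 47 = (22 - (-1/2 + 30))*16 + 47 = (22 - 1*59/2)*16 + 47 = (22 - 59/2)*16 + 47 = -15/2*16 + 47 = -120 + 47 = -73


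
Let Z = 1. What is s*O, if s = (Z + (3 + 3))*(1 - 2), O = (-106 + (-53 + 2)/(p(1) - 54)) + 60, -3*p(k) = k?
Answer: 51415/163 ≈ 315.43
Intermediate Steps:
p(k) = -k/3
O = -7345/163 (O = (-106 + (-53 + 2)/(-⅓*1 - 54)) + 60 = (-106 - 51/(-⅓ - 54)) + 60 = (-106 - 51/(-163/3)) + 60 = (-106 - 51*(-3/163)) + 60 = (-106 + 153/163) + 60 = -17125/163 + 60 = -7345/163 ≈ -45.061)
s = -7 (s = (1 + (3 + 3))*(1 - 2) = (1 + 6)*(-1) = 7*(-1) = -7)
s*O = -7*(-7345/163) = 51415/163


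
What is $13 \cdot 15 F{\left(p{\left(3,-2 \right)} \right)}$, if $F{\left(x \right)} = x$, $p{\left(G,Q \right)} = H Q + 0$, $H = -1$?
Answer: $390$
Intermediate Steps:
$p{\left(G,Q \right)} = - Q$ ($p{\left(G,Q \right)} = - Q + 0 = - Q$)
$13 \cdot 15 F{\left(p{\left(3,-2 \right)} \right)} = 13 \cdot 15 \left(\left(-1\right) \left(-2\right)\right) = 195 \cdot 2 = 390$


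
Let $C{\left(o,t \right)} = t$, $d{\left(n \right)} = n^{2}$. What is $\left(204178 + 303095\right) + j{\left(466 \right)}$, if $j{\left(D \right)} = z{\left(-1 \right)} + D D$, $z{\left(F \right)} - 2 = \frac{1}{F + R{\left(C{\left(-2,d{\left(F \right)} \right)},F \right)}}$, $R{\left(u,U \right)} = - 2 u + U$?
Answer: $\frac{2897723}{4} \approx 7.2443 \cdot 10^{5}$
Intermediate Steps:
$R{\left(u,U \right)} = U - 2 u$
$z{\left(F \right)} = 2 + \frac{1}{- 2 F^{2} + 2 F}$ ($z{\left(F \right)} = 2 + \frac{1}{F - \left(- F + 2 F^{2}\right)} = 2 + \frac{1}{- 2 F^{2} + 2 F}$)
$j{\left(D \right)} = \frac{7}{4} + D^{2}$ ($j{\left(D \right)} = \frac{-1 - -4 + 4 \left(-1\right)^{2}}{2 \left(-1\right) \left(-1 - 1\right)} + D D = \frac{1}{2} \left(-1\right) \frac{1}{-2} \left(-1 + 4 + 4 \cdot 1\right) + D^{2} = \frac{1}{2} \left(-1\right) \left(- \frac{1}{2}\right) \left(-1 + 4 + 4\right) + D^{2} = \frac{1}{2} \left(-1\right) \left(- \frac{1}{2}\right) 7 + D^{2} = \frac{7}{4} + D^{2}$)
$\left(204178 + 303095\right) + j{\left(466 \right)} = \left(204178 + 303095\right) + \left(\frac{7}{4} + 466^{2}\right) = 507273 + \left(\frac{7}{4} + 217156\right) = 507273 + \frac{868631}{4} = \frac{2897723}{4}$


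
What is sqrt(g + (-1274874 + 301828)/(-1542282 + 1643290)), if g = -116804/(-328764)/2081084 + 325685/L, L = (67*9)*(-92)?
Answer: I*sqrt(42929018207083285873392067015624008022)/1663996094870921652 ≈ 3.9375*I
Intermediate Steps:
L = -55476 (L = 603*(-92) = -55476)
g = -1160567438255218/197686847957103 (g = -116804/(-328764)/2081084 + 325685/(-55476) = -116804*(-1/328764)*(1/2081084) + 325685*(-1/55476) = (29201/82191)*(1/2081084) - 325685/55476 = 29201/171046375044 - 325685/55476 = -1160567438255218/197686847957103 ≈ -5.8707)
sqrt(g + (-1274874 + 301828)/(-1542282 + 1643290)) = sqrt(-1160567438255218/197686847957103 + (-1274874 + 301828)/(-1542282 + 1643290)) = sqrt(-1160567438255218/197686847957103 - 973046/101008) = sqrt(-1160567438255218/197686847957103 - 973046*1/101008) = sqrt(-1160567438255218/197686847957103 - 486523/50504) = sqrt(-154792496230275152741/9983976569225529912) = I*sqrt(42929018207083285873392067015624008022)/1663996094870921652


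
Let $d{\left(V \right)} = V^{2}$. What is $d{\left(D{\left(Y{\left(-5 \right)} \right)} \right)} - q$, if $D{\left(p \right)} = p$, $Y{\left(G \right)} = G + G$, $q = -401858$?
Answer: $401958$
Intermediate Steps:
$Y{\left(G \right)} = 2 G$
$d{\left(D{\left(Y{\left(-5 \right)} \right)} \right)} - q = \left(2 \left(-5\right)\right)^{2} - -401858 = \left(-10\right)^{2} + 401858 = 100 + 401858 = 401958$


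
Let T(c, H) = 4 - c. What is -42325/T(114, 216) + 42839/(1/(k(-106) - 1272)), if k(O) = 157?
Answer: -1050832205/22 ≈ -4.7765e+7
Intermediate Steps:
-42325/T(114, 216) + 42839/(1/(k(-106) - 1272)) = -42325/(4 - 1*114) + 42839/(1/(157 - 1272)) = -42325/(4 - 114) + 42839/(1/(-1115)) = -42325/(-110) + 42839/(-1/1115) = -42325*(-1/110) + 42839*(-1115) = 8465/22 - 47765485 = -1050832205/22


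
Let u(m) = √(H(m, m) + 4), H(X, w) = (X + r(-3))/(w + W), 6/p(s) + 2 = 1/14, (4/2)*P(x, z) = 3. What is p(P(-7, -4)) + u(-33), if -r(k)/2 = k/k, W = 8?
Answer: -28/9 + 3*√15/5 ≈ -0.78732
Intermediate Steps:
P(x, z) = 3/2 (P(x, z) = (½)*3 = 3/2)
p(s) = -28/9 (p(s) = 6/(-2 + 1/14) = 6/(-27/14) = 6*(-14/27) = -28/9)
r(k) = -2 (r(k) = -2*k/k = -2*1 = -2)
H(X, w) = (-2 + X)/(8 + w) (H(X, w) = (X - 2)/(w + 8) = (-2 + X)/(8 + w))
u(m) = √(4 + (-2 + m)/(8 + m)) (u(m) = √((-2 + m)/(8 + m) + 4) = √(4 + (-2 + m)/(8 + m)))
p(P(-7, -4)) + u(-33) = -28/9 + √5*√((6 - 33)/(8 - 33)) = -28/9 + √5*√(-27/(-25)) = -28/9 + √5*√(-1/25*(-27)) = -28/9 + √5*√(27/25) = -28/9 + √5*(3*√3/5) = -28/9 + 3*√15/5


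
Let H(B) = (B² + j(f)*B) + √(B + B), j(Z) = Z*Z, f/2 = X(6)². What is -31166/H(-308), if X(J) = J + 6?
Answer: 1287716788/1051621108385 + 15583*I*√154/161949650691290 ≈ 0.0012245 + 1.1941e-9*I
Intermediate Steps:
X(J) = 6 + J
f = 288 (f = 2*(6 + 6)² = 2*12² = 2*144 = 288)
j(Z) = Z²
H(B) = B² + 82944*B + √2*√B (H(B) = (B² + 288²*B) + √(B + B) = (B² + 82944*B) + √(2*B) = (B² + 82944*B) + √2*√B = B² + 82944*B + √2*√B)
-31166/H(-308) = -31166/((-308)² + 82944*(-308) + √2*√(-308)) = -31166/(94864 - 25546752 + √2*(2*I*√77)) = -31166/(94864 - 25546752 + 2*I*√154) = -31166/(-25451888 + 2*I*√154)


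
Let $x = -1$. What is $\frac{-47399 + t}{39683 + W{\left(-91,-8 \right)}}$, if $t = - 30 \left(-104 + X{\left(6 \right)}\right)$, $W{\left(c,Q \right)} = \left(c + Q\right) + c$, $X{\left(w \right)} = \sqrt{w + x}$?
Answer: $- \frac{44279}{39493} - \frac{30 \sqrt{5}}{39493} \approx -1.1229$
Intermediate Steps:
$X{\left(w \right)} = \sqrt{-1 + w}$ ($X{\left(w \right)} = \sqrt{w - 1} = \sqrt{-1 + w}$)
$W{\left(c,Q \right)} = Q + 2 c$ ($W{\left(c,Q \right)} = \left(Q + c\right) + c = Q + 2 c$)
$t = 3120 - 30 \sqrt{5}$ ($t = - 30 \left(-104 + \sqrt{-1 + 6}\right) = - 30 \left(-104 + \sqrt{5}\right) = 3120 - 30 \sqrt{5} \approx 3052.9$)
$\frac{-47399 + t}{39683 + W{\left(-91,-8 \right)}} = \frac{-47399 + \left(3120 - 30 \sqrt{5}\right)}{39683 + \left(-8 + 2 \left(-91\right)\right)} = \frac{-44279 - 30 \sqrt{5}}{39683 - 190} = \frac{-44279 - 30 \sqrt{5}}{39493} = \left(-44279 - 30 \sqrt{5}\right) \frac{1}{39493} = - \frac{44279}{39493} - \frac{30 \sqrt{5}}{39493}$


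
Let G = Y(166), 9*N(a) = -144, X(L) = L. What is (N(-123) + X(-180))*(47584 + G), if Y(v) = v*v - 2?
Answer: -14727048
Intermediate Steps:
Y(v) = -2 + v² (Y(v) = v² - 2 = -2 + v²)
N(a) = -16 (N(a) = (⅑)*(-144) = -16)
G = 27554 (G = -2 + 166² = -2 + 27556 = 27554)
(N(-123) + X(-180))*(47584 + G) = (-16 - 180)*(47584 + 27554) = -196*75138 = -14727048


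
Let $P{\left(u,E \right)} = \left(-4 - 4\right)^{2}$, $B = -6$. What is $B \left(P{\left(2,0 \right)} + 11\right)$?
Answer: $-450$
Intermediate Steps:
$P{\left(u,E \right)} = 64$ ($P{\left(u,E \right)} = \left(-8\right)^{2} = 64$)
$B \left(P{\left(2,0 \right)} + 11\right) = - 6 \left(64 + 11\right) = \left(-6\right) 75 = -450$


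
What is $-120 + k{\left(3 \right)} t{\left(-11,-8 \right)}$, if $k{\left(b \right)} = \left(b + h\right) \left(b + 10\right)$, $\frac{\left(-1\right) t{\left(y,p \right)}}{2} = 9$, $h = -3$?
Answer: $-120$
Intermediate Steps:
$t{\left(y,p \right)} = -18$ ($t{\left(y,p \right)} = \left(-2\right) 9 = -18$)
$k{\left(b \right)} = \left(-3 + b\right) \left(10 + b\right)$ ($k{\left(b \right)} = \left(b - 3\right) \left(b + 10\right) = \left(-3 + b\right) \left(10 + b\right)$)
$-120 + k{\left(3 \right)} t{\left(-11,-8 \right)} = -120 + \left(-30 + 3^{2} + 7 \cdot 3\right) \left(-18\right) = -120 + \left(-30 + 9 + 21\right) \left(-18\right) = -120 + 0 \left(-18\right) = -120 + 0 = -120$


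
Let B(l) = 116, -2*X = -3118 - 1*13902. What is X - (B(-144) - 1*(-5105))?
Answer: 3289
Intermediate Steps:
X = 8510 (X = -(-3118 - 1*13902)/2 = -(-3118 - 13902)/2 = -1/2*(-17020) = 8510)
X - (B(-144) - 1*(-5105)) = 8510 - (116 - 1*(-5105)) = 8510 - (116 + 5105) = 8510 - 1*5221 = 8510 - 5221 = 3289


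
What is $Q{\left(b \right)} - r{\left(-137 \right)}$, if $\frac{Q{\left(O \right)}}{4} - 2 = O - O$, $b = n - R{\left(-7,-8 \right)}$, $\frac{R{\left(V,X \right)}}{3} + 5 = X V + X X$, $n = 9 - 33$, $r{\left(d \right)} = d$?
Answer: $145$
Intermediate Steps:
$n = -24$
$R{\left(V,X \right)} = -15 + 3 X^{2} + 3 V X$ ($R{\left(V,X \right)} = -15 + 3 \left(X V + X X\right) = -15 + 3 \left(V X + X^{2}\right) = -15 + 3 \left(X^{2} + V X\right) = -15 + \left(3 X^{2} + 3 V X\right) = -15 + 3 X^{2} + 3 V X$)
$b = -369$ ($b = -24 - \left(-15 + 3 \left(-8\right)^{2} + 3 \left(-7\right) \left(-8\right)\right) = -24 - \left(-15 + 3 \cdot 64 + 168\right) = -24 - \left(-15 + 192 + 168\right) = -24 - 345 = -369$)
$Q{\left(O \right)} = 8$ ($Q{\left(O \right)} = 8 + 4 \left(O - O\right) = 8 + 4 \cdot 0 = 8 + 0 = 8$)
$Q{\left(b \right)} - r{\left(-137 \right)} = 8 - -137 = 8 + 137 = 145$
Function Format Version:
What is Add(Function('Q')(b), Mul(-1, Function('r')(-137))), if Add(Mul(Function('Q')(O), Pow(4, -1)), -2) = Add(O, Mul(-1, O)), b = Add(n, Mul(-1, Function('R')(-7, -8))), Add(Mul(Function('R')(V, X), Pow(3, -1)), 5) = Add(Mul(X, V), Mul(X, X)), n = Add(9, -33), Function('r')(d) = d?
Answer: 145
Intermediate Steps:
n = -24
Function('R')(V, X) = Add(-15, Mul(3, Pow(X, 2)), Mul(3, V, X)) (Function('R')(V, X) = Add(-15, Mul(3, Add(Mul(X, V), Mul(X, X)))) = Add(-15, Mul(3, Add(Mul(V, X), Pow(X, 2)))) = Add(-15, Mul(3, Add(Pow(X, 2), Mul(V, X)))) = Add(-15, Add(Mul(3, Pow(X, 2)), Mul(3, V, X))) = Add(-15, Mul(3, Pow(X, 2)), Mul(3, V, X)))
b = -369 (b = Add(-24, Mul(-1, Add(-15, Mul(3, Pow(-8, 2)), Mul(3, -7, -8)))) = Add(-24, Mul(-1, Add(-15, Mul(3, 64), 168))) = Add(-24, Mul(-1, Add(-15, 192, 168))) = Add(-24, Mul(-1, 345)) = Add(-24, -345) = -369)
Function('Q')(O) = 8 (Function('Q')(O) = Add(8, Mul(4, Add(O, Mul(-1, O)))) = Add(8, Mul(4, 0)) = Add(8, 0) = 8)
Add(Function('Q')(b), Mul(-1, Function('r')(-137))) = Add(8, Mul(-1, -137)) = Add(8, 137) = 145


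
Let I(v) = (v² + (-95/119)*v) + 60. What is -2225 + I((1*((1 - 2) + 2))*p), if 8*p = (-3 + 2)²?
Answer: -16489281/7616 ≈ -2165.1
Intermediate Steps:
p = ⅛ (p = (-3 + 2)²/8 = (⅛)*(-1)² = (⅛)*1 = ⅛ ≈ 0.12500)
I(v) = 60 + v² - 95*v/119 (I(v) = (v² + (-95*1/119)*v) + 60 = (v² - 95*v/119) + 60 = 60 + v² - 95*v/119)
-2225 + I((1*((1 - 2) + 2))*p) = -2225 + (60 + ((1*((1 - 2) + 2))*(⅛))² - 95*1*((1 - 2) + 2)/(119*8)) = -2225 + (60 + ((1*(-1 + 2))*(⅛))² - 95*1*(-1 + 2)/(119*8)) = -2225 + (60 + ((1*1)*(⅛))² - 95*1*1/(119*8)) = -2225 + (60 + (1*(⅛))² - 95/(119*8)) = -2225 + (60 + (⅛)² - 95/119*⅛) = -2225 + (60 + 1/64 - 95/952) = -2225 + 456319/7616 = -16489281/7616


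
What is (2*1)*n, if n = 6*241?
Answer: 2892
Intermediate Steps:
n = 1446
(2*1)*n = (2*1)*1446 = 2*1446 = 2892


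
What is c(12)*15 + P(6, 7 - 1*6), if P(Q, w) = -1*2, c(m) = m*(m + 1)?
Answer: 2338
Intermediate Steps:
c(m) = m*(1 + m)
P(Q, w) = -2
c(12)*15 + P(6, 7 - 1*6) = (12*(1 + 12))*15 - 2 = (12*13)*15 - 2 = 156*15 - 2 = 2340 - 2 = 2338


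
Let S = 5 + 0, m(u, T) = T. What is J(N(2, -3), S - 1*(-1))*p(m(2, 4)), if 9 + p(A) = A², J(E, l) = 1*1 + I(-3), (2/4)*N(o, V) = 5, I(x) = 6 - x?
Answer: 70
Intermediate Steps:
S = 5
N(o, V) = 10 (N(o, V) = 2*5 = 10)
J(E, l) = 10 (J(E, l) = 1*1 + (6 - 1*(-3)) = 1 + (6 + 3) = 1 + 9 = 10)
p(A) = -9 + A²
J(N(2, -3), S - 1*(-1))*p(m(2, 4)) = 10*(-9 + 4²) = 10*(-9 + 16) = 10*7 = 70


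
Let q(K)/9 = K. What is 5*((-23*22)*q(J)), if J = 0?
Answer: 0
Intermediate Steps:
q(K) = 9*K
5*((-23*22)*q(J)) = 5*((-23*22)*(9*0)) = 5*(-506*0) = 5*0 = 0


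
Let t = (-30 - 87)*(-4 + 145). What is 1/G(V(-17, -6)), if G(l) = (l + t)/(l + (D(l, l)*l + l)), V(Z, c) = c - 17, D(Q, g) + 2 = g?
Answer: -529/16520 ≈ -0.032022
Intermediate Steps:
D(Q, g) = -2 + g
V(Z, c) = -17 + c
t = -16497 (t = -117*141 = -16497)
G(l) = (-16497 + l)/(2*l + l*(-2 + l)) (G(l) = (l - 16497)/(l + ((-2 + l)*l + l)) = (-16497 + l)/(l + (l*(-2 + l) + l)) = (-16497 + l)/(l + (l + l*(-2 + l))) = (-16497 + l)/(2*l + l*(-2 + l)))
1/G(V(-17, -6)) = 1/((-16497 + (-17 - 6))/(-17 - 6)²) = 1/((-16497 - 23)/(-23)²) = 1/((1/529)*(-16520)) = 1/(-16520/529) = -529/16520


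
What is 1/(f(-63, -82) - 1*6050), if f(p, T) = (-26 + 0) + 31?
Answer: -1/6045 ≈ -0.00016543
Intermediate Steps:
f(p, T) = 5 (f(p, T) = -26 + 31 = 5)
1/(f(-63, -82) - 1*6050) = 1/(5 - 1*6050) = 1/(5 - 6050) = 1/(-6045) = -1/6045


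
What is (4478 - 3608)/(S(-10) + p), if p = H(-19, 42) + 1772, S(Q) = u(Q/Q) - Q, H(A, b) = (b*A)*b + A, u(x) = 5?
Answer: -435/15874 ≈ -0.027403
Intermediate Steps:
H(A, b) = A + A*b² (H(A, b) = (A*b)*b + A = A*b² + A = A + A*b²)
S(Q) = 5 - Q
p = -31763 (p = -19*(1 + 42²) + 1772 = -19*(1 + 1764) + 1772 = -19*1765 + 1772 = -33535 + 1772 = -31763)
(4478 - 3608)/(S(-10) + p) = (4478 - 3608)/((5 - 1*(-10)) - 31763) = 870/((5 + 10) - 31763) = 870/(15 - 31763) = 870/(-31748) = 870*(-1/31748) = -435/15874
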